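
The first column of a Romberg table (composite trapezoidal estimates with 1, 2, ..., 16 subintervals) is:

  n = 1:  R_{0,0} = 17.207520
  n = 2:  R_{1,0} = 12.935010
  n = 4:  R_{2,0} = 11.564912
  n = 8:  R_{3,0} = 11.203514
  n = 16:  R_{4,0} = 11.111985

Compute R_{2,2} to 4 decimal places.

11.0814

Richardson extrapolation on the trapezoidal column (denominator 4−1=3):
R_{1,1} = 12.935010 + (12.935010 − 17.207520)/3 = 11.510840
R_{2,1} = (4·11.564912 − 12.935010) / 3 = 11.108213
R_{2,2} = 11.108213 + (11.108213 − 11.510840)/15 = 11.081371
(Column j=1 coincides with Simpson's rule on the same nodes.)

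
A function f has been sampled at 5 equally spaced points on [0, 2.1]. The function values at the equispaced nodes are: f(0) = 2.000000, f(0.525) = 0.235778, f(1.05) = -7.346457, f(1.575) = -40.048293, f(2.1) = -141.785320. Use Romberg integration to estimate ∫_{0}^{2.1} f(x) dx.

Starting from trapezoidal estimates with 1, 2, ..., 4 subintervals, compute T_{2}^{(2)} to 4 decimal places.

T_{0}^{(0)} (trapezoid, 1 panel, h=2.1000): -146.774586
T_{1}^{(0)} (trapezoid, 2 panels, h=1.0500): -81.101073
T_{2}^{(0)} (trapezoid, 4 panels, h=0.5250): -61.452107
T_{1}^{(1)} = -81.101073 + (-81.101073 − (-146.774586))/3 = -59.209902
T_{2}^{(1)} = -61.452107 + (-61.452107 − (-81.101073))/3 = -54.902452
T_{2}^{(2)} = -54.902452 + (-54.902452 − (-59.209902))/15 = -54.615289

-54.6153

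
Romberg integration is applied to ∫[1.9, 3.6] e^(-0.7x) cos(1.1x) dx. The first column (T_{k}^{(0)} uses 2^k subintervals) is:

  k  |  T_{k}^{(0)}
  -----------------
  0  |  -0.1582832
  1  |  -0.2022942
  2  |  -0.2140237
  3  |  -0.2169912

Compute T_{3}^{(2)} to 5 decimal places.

T_{2}^{(1)} = -0.2140237 + (-0.2140237 − (-0.2022942))/3 = -0.2179335
T_{3}^{(1)} = -0.2169912 + (-0.2169912 − (-0.2140237))/3 = -0.2179804
T_{3}^{(2)} = (16·(-0.2179804) − (-0.2179335)) / 15 = -0.2179835

-0.21798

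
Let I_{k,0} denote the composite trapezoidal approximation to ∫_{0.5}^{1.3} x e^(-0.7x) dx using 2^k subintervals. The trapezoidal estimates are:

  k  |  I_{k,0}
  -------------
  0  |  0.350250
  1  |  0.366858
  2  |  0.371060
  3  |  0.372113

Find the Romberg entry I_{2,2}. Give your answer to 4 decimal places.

0.3725

Richardson extrapolation on the trapezoidal column (denominator 4−1=3):
I_{1,1} = 0.366858 + (0.366858 − 0.350250)/3 = 0.372394
I_{2,1} = 0.371060 + (0.371060 − 0.366858)/3 = 0.372461
I_{2,2} = 0.372461 + (0.372461 − 0.372394)/15 = 0.372465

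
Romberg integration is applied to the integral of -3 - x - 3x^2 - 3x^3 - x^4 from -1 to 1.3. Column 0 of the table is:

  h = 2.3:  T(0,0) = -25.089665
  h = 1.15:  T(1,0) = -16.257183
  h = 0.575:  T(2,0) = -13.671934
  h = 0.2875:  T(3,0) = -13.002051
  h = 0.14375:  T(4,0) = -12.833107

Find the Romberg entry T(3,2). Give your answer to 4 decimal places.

Richardson extrapolation on the trapezoidal column (denominator 4−1=3):
T(2,1) = -13.671934 + (-13.671934 − (-16.257183))/3 = -12.810184
T(3,1) = (4·(-13.002051) − (-13.671934)) / 3 = -12.778757
T(3,2) = (16·(-12.778757) − (-12.810184)) / 15 = -12.776662
(Column j=1 coincides with Simpson's rule on the same nodes.)

-12.7767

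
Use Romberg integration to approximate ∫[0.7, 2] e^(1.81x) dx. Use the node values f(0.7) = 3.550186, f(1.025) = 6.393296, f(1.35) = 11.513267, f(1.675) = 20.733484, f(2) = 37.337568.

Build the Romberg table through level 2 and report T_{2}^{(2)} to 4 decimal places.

18.6684

T_{0}^{(0)} (trapezoid, 1 panel, h=1.3000): 26.577040
T_{1}^{(0)} (trapezoid, 2 panels, h=0.6500): 20.772144
T_{2}^{(0)} (trapezoid, 4 panels, h=0.3250): 19.202275
T_{1}^{(1)} = 20.772144 + (20.772144 − 26.577040)/3 = 18.837179
T_{2}^{(1)} = 19.202275 + (19.202275 − 20.772144)/3 = 18.678985
T_{2}^{(2)} = 18.678985 + (18.678985 − 18.837179)/15 = 18.668439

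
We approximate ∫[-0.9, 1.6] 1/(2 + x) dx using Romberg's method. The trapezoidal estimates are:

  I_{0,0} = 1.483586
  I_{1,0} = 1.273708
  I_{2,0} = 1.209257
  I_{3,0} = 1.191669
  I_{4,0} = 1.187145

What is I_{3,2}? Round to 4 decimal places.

Richardson extrapolation on the trapezoidal column (denominator 4−1=3):
I_{2,1} = (4·1.209257 − 1.273708) / 3 = 1.187773
I_{3,1} = 1.191669 + (1.191669 − 1.209257)/3 = 1.185806
I_{3,2} = 1.185806 + (1.185806 − 1.187773)/15 = 1.185675

1.1857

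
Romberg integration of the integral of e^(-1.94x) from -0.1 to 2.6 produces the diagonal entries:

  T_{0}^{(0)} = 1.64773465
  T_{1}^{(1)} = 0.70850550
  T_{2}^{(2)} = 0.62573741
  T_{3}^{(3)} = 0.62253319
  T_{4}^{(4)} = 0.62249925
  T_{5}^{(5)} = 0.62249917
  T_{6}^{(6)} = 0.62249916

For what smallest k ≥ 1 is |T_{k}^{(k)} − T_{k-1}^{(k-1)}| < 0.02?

|T_{1}^{(1)} − T_{0}^{(0)}| = 0.93922915 ≥ 0.02
|T_{2}^{(2)} − T_{1}^{(1)}| = 0.08276809 ≥ 0.02
|T_{3}^{(3)} − T_{2}^{(2)}| = 0.00320422 < 0.02

k = 3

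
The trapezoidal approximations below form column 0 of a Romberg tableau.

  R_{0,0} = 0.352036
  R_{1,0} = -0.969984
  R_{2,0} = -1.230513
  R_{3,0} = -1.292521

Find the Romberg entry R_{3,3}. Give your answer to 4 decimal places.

Richardson extrapolation on the trapezoidal column (denominator 4−1=3):
R_{1,1} = -0.969984 + (-0.969984 − 0.352036)/3 = -1.410657
R_{2,1} = -1.230513 + (-1.230513 − (-0.969984))/3 = -1.317356
R_{3,1} = -1.292521 + (-1.292521 − (-1.230513))/3 = -1.313190
R_{2,2} = -1.317356 + (-1.317356 − (-1.410657))/15 = -1.311136
R_{3,2} = (16·(-1.313190) − (-1.317356)) / 15 = -1.312912
R_{3,3} = (64·(-1.312912) − (-1.311136)) / 63 = -1.312940
(Column j=1 coincides with Simpson's rule on the same nodes.)

-1.3129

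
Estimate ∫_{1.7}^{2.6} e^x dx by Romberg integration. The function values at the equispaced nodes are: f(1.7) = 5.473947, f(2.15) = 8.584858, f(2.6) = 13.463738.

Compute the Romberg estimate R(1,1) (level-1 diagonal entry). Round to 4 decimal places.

7.9916

R(0,0) (trapezoid, 1 panel, h=0.9000): 8.521958
R(1,0) (trapezoid, 2 panels, h=0.4500): 8.124165
R(1,1) = 8.124165 + (8.124165 − 8.521958)/3 = 7.991567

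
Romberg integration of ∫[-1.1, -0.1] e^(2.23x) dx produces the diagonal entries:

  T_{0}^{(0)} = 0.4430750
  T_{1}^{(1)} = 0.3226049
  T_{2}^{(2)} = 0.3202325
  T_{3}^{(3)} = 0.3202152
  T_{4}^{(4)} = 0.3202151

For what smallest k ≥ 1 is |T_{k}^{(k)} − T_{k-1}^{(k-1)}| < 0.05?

|T_{1}^{(1)} − T_{0}^{(0)}| = 0.1204701 ≥ 0.05
|T_{2}^{(2)} − T_{1}^{(1)}| = 0.0023724 < 0.05

k = 2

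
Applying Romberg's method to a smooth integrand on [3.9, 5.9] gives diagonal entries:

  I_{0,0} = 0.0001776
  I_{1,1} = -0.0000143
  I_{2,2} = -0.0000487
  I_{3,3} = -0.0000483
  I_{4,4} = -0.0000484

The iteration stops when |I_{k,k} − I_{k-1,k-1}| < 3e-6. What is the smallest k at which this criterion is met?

k = 3

|I_{1,1} − I_{0,0}| = 0.0001919 ≥ 3e-6
|I_{2,2} − I_{1,1}| = 0.0000344 ≥ 3e-6
|I_{3,3} − I_{2,2}| = 0.0000004 < 3e-6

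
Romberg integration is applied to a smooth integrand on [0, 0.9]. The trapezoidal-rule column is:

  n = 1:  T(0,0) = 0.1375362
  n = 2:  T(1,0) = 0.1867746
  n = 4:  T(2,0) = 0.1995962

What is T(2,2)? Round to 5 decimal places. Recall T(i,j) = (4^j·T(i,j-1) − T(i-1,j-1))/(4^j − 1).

Richardson extrapolation on the trapezoidal column (denominator 4−1=3):
T(1,1) = 0.1867746 + (0.1867746 − 0.1375362)/3 = 0.2031874
T(2,1) = 0.1995962 + (0.1995962 − 0.1867746)/3 = 0.2038701
T(2,2) = 0.2038701 + (0.2038701 − 0.2031874)/15 = 0.2039156
(Column j=1 coincides with Simpson's rule on the same nodes.)

0.20392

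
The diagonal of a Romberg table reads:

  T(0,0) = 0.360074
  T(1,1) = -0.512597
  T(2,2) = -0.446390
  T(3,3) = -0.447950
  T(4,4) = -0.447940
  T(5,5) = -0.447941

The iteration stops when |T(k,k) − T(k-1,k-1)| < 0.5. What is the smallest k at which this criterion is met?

|T(1,1) − T(0,0)| = 0.872671 ≥ 0.5
|T(2,2) − T(1,1)| = 0.066207 < 0.5

k = 2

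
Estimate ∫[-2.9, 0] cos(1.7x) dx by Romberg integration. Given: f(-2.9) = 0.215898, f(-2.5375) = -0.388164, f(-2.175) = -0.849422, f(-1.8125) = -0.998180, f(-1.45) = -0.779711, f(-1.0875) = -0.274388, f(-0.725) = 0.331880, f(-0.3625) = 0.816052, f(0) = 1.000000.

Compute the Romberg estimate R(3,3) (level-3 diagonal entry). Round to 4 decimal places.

R(0,0) (trapezoid, 1 panel, h=2.9000): 1.763052
R(1,0) (trapezoid, 2 panels, h=1.4500): -0.249055
R(2,0) (trapezoid, 4 panels, h=0.7250): -0.499745
R(3,0) (trapezoid, 8 panels, h=0.3625): -0.556069
R(1,1) = -0.249055 + (-0.249055 − 1.763052)/3 = -0.919757
R(2,1) = -0.499745 + (-0.499745 − (-0.249055))/3 = -0.583308
R(3,1) = -0.556069 + (-0.556069 − (-0.499745))/3 = -0.574844
R(2,2) = -0.583308 + (-0.583308 − (-0.919757))/15 = -0.560878
R(3,2) = -0.574844 + (-0.574844 − (-0.583308))/15 = -0.574280
R(3,3) = -0.574280 + (-0.574280 − (-0.560878))/63 = -0.574493

-0.5745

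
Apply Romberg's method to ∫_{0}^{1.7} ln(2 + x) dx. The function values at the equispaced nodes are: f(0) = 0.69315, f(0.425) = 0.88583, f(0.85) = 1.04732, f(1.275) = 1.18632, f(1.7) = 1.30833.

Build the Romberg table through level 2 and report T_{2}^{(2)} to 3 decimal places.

1.755

T_{0}^{(0)} (trapezoid, 1 panel, h=1.7000): 1.70126
T_{1}^{(0)} (trapezoid, 2 panels, h=0.8500): 1.74085
T_{2}^{(0)} (trapezoid, 4 panels, h=0.4250): 1.75109
T_{1}^{(1)} = 1.74085 + (1.74085 − 1.70126)/3 = 1.75405
T_{2}^{(1)} = 1.75109 + (1.75109 − 1.74085)/3 = 1.75450
T_{2}^{(2)} = 1.75450 + (1.75450 − 1.75405)/15 = 1.75453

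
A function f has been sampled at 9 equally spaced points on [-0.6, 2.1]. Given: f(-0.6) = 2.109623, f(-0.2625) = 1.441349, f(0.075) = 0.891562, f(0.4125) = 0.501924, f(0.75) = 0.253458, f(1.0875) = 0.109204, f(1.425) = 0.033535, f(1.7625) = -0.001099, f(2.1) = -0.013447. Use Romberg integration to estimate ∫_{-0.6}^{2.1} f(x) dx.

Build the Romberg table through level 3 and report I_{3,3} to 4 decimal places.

1.4246

I_{0,0} (trapezoid, 1 panel, h=2.7000): 2.829838
I_{1,0} (trapezoid, 2 panels, h=1.3500): 1.757087
I_{2,0} (trapezoid, 4 panels, h=0.6750): 1.502984
I_{3,0} (trapezoid, 8 panels, h=0.3375): 1.443832
I_{1,1} = 1.757087 + (1.757087 − 2.829838)/3 = 1.399503
I_{2,1} = 1.502984 + (1.502984 − 1.757087)/3 = 1.418283
I_{3,1} = 1.443832 + (1.443832 − 1.502984)/3 = 1.424115
I_{2,2} = 1.418283 + (1.418283 − 1.399503)/15 = 1.419535
I_{3,2} = 1.424115 + (1.424115 − 1.418283)/15 = 1.424504
I_{3,3} = 1.424504 + (1.424504 − 1.419535)/63 = 1.424583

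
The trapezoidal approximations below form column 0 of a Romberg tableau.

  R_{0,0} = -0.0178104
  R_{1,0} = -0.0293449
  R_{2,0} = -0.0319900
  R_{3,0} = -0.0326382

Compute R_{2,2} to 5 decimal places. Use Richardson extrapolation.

Richardson extrapolation on the trapezoidal column (denominator 4−1=3):
R_{1,1} = -0.0293449 + (-0.0293449 − (-0.0178104))/3 = -0.0331897
R_{2,1} = -0.0319900 + (-0.0319900 − (-0.0293449))/3 = -0.0328717
R_{2,2} = (16·(-0.0328717) − (-0.0331897)) / 15 = -0.0328505

-0.03285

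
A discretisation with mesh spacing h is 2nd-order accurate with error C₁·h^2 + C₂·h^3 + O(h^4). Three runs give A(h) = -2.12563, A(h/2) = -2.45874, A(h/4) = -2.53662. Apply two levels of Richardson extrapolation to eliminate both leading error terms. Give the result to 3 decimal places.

-2.562

First eliminate the h^2 term (factor 2^2 = 4):
  B₁ = (4·(-2.45874) − (-2.12563))/3 = -2.56978
  B₂ = (4·(-2.53662) − (-2.45874))/3 = -2.56258
Then eliminate the h^3 term (factor 2^3 = 8):
  (8·(-2.56258) − (-2.56978))/7 = -2.56155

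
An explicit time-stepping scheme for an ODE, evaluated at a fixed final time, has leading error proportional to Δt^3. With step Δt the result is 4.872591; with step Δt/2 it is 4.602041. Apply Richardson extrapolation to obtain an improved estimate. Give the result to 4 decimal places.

The leading error scales as Δt^3; refining by a factor of 2 reduces it by 2^3 = 8.
Extrapolated value = (8·A(Δt/2) − A(Δt)) / (8 − 1)
= (8·4.602041 − 4.872591) / 7
= 31.943737 / 7 = 4.563391

4.5634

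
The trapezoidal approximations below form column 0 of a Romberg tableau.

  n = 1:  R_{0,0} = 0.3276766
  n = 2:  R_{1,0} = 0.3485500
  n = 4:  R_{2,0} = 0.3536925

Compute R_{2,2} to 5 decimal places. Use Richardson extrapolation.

0.35540

Richardson extrapolation on the trapezoidal column (denominator 4−1=3):
R_{1,1} = 0.3485500 + (0.3485500 − 0.3276766)/3 = 0.3555078
R_{2,1} = 0.3536925 + (0.3536925 − 0.3485500)/3 = 0.3554067
R_{2,2} = (16·0.3554067 − 0.3555078) / 15 = 0.3554000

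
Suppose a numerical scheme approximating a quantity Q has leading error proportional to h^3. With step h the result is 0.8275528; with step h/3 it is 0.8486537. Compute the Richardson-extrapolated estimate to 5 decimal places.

The leading error scales as h^3; refining by a factor of 3 reduces it by 3^3 = 27.
Extrapolated value = (27·A(h/3) − A(h)) / (27 − 1)
= (27·0.8486537 − 0.8275528) / 26
= 22.0860971 / 26 = 0.8494653

0.84947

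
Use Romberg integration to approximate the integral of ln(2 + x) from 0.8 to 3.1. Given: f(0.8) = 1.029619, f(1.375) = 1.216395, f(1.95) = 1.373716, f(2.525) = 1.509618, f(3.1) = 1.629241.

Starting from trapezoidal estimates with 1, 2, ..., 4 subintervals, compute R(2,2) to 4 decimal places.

3.1262

R(0,0) (trapezoid, 1 panel, h=2.3000): 3.057689
R(1,0) (trapezoid, 2 panels, h=1.1500): 3.108618
R(2,0) (trapezoid, 4 panels, h=0.5750): 3.121766
R(1,1) = 3.108618 + (3.108618 − 3.057689)/3 = 3.125594
R(2,1) = 3.121766 + (3.121766 − 3.108618)/3 = 3.126149
R(2,2) = 3.126149 + (3.126149 − 3.125594)/15 = 3.126186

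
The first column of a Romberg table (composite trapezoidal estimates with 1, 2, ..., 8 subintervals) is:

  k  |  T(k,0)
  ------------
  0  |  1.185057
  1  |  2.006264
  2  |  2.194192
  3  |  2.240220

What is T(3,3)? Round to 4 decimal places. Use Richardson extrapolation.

Richardson extrapolation on the trapezoidal column (denominator 4−1=3):
T(1,1) = 2.006264 + (2.006264 − 1.185057)/3 = 2.280000
T(2,1) = 2.194192 + (2.194192 − 2.006264)/3 = 2.256835
T(3,1) = (4·2.240220 − 2.194192) / 3 = 2.255563
T(2,2) = 2.256835 + (2.256835 − 2.280000)/15 = 2.255291
T(3,2) = (16·2.255563 − 2.256835) / 15 = 2.255478
T(3,3) = 2.255478 + (2.255478 − 2.255291)/63 = 2.255481

2.2555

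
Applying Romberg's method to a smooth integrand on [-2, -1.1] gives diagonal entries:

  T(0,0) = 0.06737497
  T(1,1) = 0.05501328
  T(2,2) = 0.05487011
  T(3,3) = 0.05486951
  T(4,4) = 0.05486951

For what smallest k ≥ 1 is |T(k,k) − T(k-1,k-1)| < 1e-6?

|T(1,1) − T(0,0)| = 0.01236169 ≥ 1e-6
|T(2,2) − T(1,1)| = 0.00014317 ≥ 1e-6
|T(3,3) − T(2,2)| = 0.00000060 < 1e-6

k = 3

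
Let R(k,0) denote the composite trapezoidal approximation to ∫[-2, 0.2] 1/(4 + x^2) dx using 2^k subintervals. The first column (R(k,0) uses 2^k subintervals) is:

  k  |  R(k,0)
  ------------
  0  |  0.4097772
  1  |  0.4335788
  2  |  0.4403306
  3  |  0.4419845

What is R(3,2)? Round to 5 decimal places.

0.44253

R(2,1) = 0.4403306 + (0.4403306 − 0.4335788)/3 = 0.4425812
R(3,1) = 0.4419845 + (0.4419845 − 0.4403306)/3 = 0.4425358
R(3,2) = 0.4425358 + (0.4425358 − 0.4425812)/15 = 0.4425328
(Column j=1 coincides with Simpson's rule on the same nodes.)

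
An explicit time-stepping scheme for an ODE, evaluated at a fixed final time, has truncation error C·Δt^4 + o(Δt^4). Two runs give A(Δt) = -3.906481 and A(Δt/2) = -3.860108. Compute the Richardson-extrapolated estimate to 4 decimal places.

-3.8570

The leading error scales as Δt^4; refining by a factor of 2 reduces it by 2^4 = 16.
Extrapolated value = (16·A(Δt/2) − A(Δt)) / (16 − 1)
= (16·(-3.860108) − (-3.906481)) / 15
= -57.855247 / 15 = -3.857016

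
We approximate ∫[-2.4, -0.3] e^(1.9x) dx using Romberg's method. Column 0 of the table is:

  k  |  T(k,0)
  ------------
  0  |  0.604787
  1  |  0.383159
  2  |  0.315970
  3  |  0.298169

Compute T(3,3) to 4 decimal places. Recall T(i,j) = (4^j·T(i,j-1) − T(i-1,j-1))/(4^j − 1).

0.2921

Richardson extrapolation on the trapezoidal column (denominator 4−1=3):
T(1,1) = (4·0.383159 − 0.604787) / 3 = 0.309283
T(2,1) = (4·0.315970 − 0.383159) / 3 = 0.293574
T(3,1) = 0.298169 + (0.298169 − 0.315970)/3 = 0.292235
T(2,2) = 0.293574 + (0.293574 − 0.309283)/15 = 0.292527
T(3,2) = 0.292235 + (0.292235 − 0.293574)/15 = 0.292146
T(3,3) = 0.292146 + (0.292146 − 0.292527)/63 = 0.292140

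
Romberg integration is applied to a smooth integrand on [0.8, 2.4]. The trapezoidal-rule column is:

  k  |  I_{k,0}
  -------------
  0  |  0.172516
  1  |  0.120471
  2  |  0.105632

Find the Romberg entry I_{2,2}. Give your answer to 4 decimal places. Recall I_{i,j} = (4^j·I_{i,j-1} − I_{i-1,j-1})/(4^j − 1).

0.1005

Richardson extrapolation on the trapezoidal column (denominator 4−1=3):
I_{1,1} = 0.120471 + (0.120471 − 0.172516)/3 = 0.103123
I_{2,1} = 0.105632 + (0.105632 − 0.120471)/3 = 0.100686
I_{2,2} = 0.100686 + (0.100686 − 0.103123)/15 = 0.100524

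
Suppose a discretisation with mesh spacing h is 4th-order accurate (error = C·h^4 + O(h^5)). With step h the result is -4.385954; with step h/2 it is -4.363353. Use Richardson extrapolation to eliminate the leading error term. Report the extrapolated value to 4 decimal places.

-4.3618

Extrapolated value = (16·A(h/2) − A(h)) / (16 − 1)
= (16·(-4.363353) − (-4.385954)) / 15
= -65.427694 / 15 = -4.361846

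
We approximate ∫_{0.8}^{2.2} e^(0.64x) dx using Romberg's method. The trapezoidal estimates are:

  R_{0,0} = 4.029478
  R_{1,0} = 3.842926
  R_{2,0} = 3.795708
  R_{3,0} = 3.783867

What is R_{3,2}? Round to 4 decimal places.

3.7799

R_{2,1} = (4·3.795708 − 3.842926) / 3 = 3.779969
R_{3,1} = 3.783867 + (3.783867 − 3.795708)/3 = 3.779920
R_{3,2} = (16·3.779920 − 3.779969) / 15 = 3.779917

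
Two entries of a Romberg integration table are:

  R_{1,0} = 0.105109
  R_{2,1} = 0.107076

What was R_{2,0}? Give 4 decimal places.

0.1066

From R_{2,1} = (4·R_{2,0} − R_{1,0})/3, solve for R_{2,0}:
4·R_{2,0} = 3·0.107076 + 0.105109 = 0.426337
R_{2,0} = 0.106584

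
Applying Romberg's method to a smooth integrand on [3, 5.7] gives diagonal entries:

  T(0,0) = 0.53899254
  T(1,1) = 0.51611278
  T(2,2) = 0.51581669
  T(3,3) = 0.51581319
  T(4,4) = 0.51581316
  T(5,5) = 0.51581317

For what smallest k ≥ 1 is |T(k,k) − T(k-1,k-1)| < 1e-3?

k = 2

|T(1,1) − T(0,0)| = 0.02287976 ≥ 1e-3
|T(2,2) − T(1,1)| = 0.00029609 < 1e-3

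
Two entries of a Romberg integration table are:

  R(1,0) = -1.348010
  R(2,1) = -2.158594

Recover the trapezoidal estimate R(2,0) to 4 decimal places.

-1.9559

From R(2,1) = (4·R(2,0) − R(1,0))/3, solve for R(2,0):
4·R(2,0) = 3·(-2.158594) + (-1.348010) = -7.823792
R(2,0) = -1.955948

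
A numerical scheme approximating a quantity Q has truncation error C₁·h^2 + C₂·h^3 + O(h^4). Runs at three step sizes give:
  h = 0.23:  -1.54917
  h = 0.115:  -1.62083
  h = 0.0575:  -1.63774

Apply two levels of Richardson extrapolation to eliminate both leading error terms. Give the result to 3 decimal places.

-1.643

First eliminate the h^2 term (factor 2^2 = 4):
  B₁ = (4·(-1.62083) − (-1.54917))/3 = -1.64472
  B₂ = (4·(-1.63774) − (-1.62083))/3 = -1.64338
Then eliminate the h^3 term (factor 2^3 = 8):
  (8·(-1.64338) − (-1.64472))/7 = -1.64319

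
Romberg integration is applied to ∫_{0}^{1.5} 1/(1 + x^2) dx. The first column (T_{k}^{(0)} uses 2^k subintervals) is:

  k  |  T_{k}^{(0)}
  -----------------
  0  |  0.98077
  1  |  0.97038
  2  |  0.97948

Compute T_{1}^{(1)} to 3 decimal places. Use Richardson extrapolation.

T_{1}^{(1)} = 0.97038 + (0.97038 − 0.98077)/3 = 0.96692

0.967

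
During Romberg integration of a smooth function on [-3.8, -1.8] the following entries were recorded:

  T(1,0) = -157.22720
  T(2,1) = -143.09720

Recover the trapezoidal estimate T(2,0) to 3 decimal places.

From T(2,1) = (4·T(2,0) − T(1,0))/3, solve for T(2,0):
4·T(2,0) = 3·(-143.09720) + (-157.22720) = -586.51880
T(2,0) = -146.62970

-146.630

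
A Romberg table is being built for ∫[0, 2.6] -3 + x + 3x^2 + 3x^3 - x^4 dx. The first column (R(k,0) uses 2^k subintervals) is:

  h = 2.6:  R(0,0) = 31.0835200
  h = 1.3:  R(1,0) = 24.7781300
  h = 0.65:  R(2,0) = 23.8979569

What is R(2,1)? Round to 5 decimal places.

23.60457

Richardson extrapolation on the trapezoidal column (denominator 4−1=3):
R(2,1) = 23.8979569 + (23.8979569 − 24.7781300)/3 = 23.6045659
(Column j=1 coincides with Simpson's rule on the same nodes.)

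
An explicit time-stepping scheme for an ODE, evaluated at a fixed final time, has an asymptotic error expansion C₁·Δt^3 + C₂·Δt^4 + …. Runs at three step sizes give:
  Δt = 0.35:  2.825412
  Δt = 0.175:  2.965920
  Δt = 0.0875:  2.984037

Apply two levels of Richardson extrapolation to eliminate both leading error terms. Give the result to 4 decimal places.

2.9867

First eliminate the Δt^3 term (factor 2^3 = 8):
  B₁ = (8·2.965920 − 2.825412)/7 = 2.985993
  B₂ = (8·2.984037 − 2.965920)/7 = 2.986625
Then eliminate the Δt^4 term (factor 2^4 = 16):
  (16·2.986625 − 2.985993)/15 = 2.986667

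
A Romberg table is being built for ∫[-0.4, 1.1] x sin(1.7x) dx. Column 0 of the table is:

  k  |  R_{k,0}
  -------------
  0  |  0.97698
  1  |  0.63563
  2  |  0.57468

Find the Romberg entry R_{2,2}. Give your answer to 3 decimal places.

Richardson extrapolation on the trapezoidal column (denominator 4−1=3):
R_{1,1} = 0.63563 + (0.63563 − 0.97698)/3 = 0.52185
R_{2,1} = 0.57468 + (0.57468 − 0.63563)/3 = 0.55436
R_{2,2} = (16·0.55436 − 0.52185) / 15 = 0.55653
(Column j=1 coincides with Simpson's rule on the same nodes.)

0.557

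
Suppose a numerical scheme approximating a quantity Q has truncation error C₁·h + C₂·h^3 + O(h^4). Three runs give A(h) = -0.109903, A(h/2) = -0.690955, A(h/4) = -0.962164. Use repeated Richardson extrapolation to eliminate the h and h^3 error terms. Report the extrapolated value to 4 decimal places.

First eliminate the h term (factor 2^1 = 2):
  B₁ = (2·(-0.690955) − (-0.109903))/1 = -1.272007
  B₂ = (2·(-0.962164) − (-0.690955))/1 = -1.233373
Then eliminate the h^3 term (factor 2^3 = 8):
  (8·(-1.233373) − (-1.272007))/7 = -1.227854

-1.2279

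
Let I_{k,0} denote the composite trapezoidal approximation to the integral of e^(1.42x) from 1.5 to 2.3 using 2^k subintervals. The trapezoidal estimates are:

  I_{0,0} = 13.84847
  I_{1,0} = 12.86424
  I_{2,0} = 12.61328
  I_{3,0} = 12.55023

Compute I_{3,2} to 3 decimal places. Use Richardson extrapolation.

Richardson extrapolation on the trapezoidal column (denominator 4−1=3):
I_{2,1} = 12.61328 + (12.61328 − 12.86424)/3 = 12.52963
I_{3,1} = 12.55023 + (12.55023 − 12.61328)/3 = 12.52921
I_{3,2} = 12.52921 + (12.52921 − 12.52963)/15 = 12.52918

12.529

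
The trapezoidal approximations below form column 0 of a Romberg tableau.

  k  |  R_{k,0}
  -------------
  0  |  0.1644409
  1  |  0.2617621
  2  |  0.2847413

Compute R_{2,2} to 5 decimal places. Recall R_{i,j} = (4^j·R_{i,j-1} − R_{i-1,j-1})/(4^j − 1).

0.29228

Richardson extrapolation on the trapezoidal column (denominator 4−1=3):
R_{1,1} = (4·0.2617621 − 0.1644409) / 3 = 0.2942025
R_{2,1} = (4·0.2847413 − 0.2617621) / 3 = 0.2924010
R_{2,2} = 0.2924010 + (0.2924010 − 0.2942025)/15 = 0.2922809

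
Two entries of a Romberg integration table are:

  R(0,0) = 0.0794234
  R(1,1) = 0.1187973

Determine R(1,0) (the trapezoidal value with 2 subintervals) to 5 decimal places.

0.10895

From R(1,1) = (4·R(1,0) − R(0,0))/3, solve for R(1,0):
4·R(1,0) = 3·0.1187973 + 0.0794234 = 0.4358153
R(1,0) = 0.1089538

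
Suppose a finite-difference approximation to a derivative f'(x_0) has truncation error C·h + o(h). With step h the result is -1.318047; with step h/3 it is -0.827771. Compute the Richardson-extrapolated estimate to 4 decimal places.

-0.5826

The leading error scales as h; refining by a factor of 3 reduces it by 3^1 = 3.
Extrapolated value = (3·A(h/3) − A(h)) / (3 − 1)
= (3·(-0.827771) − (-1.318047)) / 2
= -1.165266 / 2 = -0.582633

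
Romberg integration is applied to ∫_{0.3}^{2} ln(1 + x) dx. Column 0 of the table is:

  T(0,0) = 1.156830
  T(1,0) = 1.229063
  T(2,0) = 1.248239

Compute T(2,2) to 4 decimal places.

1.2547

Richardson extrapolation on the trapezoidal column (denominator 4−1=3):
T(1,1) = (4·1.229063 − 1.156830) / 3 = 1.253141
T(2,1) = (4·1.248239 − 1.229063) / 3 = 1.254631
T(2,2) = 1.254631 + (1.254631 − 1.253141)/15 = 1.254730
(Column j=1 coincides with Simpson's rule on the same nodes.)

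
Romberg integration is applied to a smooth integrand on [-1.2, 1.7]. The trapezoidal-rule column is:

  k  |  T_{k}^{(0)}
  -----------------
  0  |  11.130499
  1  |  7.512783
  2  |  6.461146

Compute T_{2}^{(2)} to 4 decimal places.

6.0975

Richardson extrapolation on the trapezoidal column (denominator 4−1=3):
T_{1}^{(1)} = 7.512783 + (7.512783 − 11.130499)/3 = 6.306878
T_{2}^{(1)} = (4·6.461146 − 7.512783) / 3 = 6.110600
T_{2}^{(2)} = 6.110600 + (6.110600 − 6.306878)/15 = 6.097515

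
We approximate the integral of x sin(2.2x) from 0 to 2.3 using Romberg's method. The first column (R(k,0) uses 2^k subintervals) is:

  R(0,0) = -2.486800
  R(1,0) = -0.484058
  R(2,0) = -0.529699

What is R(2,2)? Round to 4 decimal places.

Richardson extrapolation on the trapezoidal column (denominator 4−1=3):
R(1,1) = -0.484058 + (-0.484058 − (-2.486800))/3 = 0.183523
R(2,1) = -0.529699 + (-0.529699 − (-0.484058))/3 = -0.544913
R(2,2) = -0.544913 + (-0.544913 − 0.183523)/15 = -0.593475

-0.5935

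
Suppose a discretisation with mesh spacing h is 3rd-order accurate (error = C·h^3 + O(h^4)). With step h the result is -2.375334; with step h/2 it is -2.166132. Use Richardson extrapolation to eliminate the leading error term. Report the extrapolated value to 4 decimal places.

Extrapolated value = (8·A(h/2) − A(h)) / (8 − 1)
= (8·(-2.166132) − (-2.375334)) / 7
= -14.953722 / 7 = -2.136246

-2.1362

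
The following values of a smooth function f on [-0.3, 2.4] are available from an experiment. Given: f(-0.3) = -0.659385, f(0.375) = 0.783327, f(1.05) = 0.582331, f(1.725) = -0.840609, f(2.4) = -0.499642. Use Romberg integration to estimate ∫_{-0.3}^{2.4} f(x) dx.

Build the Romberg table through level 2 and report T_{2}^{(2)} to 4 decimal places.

-0.0887

T_{0}^{(0)} (trapezoid, 1 panel, h=2.7000): -1.564686
T_{1}^{(0)} (trapezoid, 2 panels, h=1.3500): 0.003804
T_{2}^{(0)} (trapezoid, 4 panels, h=0.6750): -0.036764
T_{1}^{(1)} = 0.003804 + (0.003804 − (-1.564686))/3 = 0.526634
T_{2}^{(1)} = -0.036764 + (-0.036764 − 0.003804)/3 = -0.050287
T_{2}^{(2)} = -0.050287 + (-0.050287 − 0.526634)/15 = -0.088748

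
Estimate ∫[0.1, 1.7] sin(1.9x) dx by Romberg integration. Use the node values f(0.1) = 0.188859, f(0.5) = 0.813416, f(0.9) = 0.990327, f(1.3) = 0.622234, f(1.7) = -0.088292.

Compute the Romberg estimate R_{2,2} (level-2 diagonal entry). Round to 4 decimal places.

1.0405

R_{0,0} (trapezoid, 1 panel, h=1.6000): 0.080454
R_{1,0} (trapezoid, 2 panels, h=0.8000): 0.832488
R_{2,0} (trapezoid, 4 panels, h=0.4000): 0.990504
R_{1,1} = 0.832488 + (0.832488 − 0.080454)/3 = 1.083166
R_{2,1} = 0.990504 + (0.990504 − 0.832488)/3 = 1.043176
R_{2,2} = 1.043176 + (1.043176 − 1.083166)/15 = 1.040510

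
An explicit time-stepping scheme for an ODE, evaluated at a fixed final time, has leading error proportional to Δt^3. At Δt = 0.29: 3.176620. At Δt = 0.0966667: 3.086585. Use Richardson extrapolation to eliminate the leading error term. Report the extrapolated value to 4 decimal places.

3.0831

Extrapolated value = (27·A(Δt/3) − A(Δt)) / (27 − 1)
= (27·3.086585 − 3.176620) / 26
= 80.161175 / 26 = 3.083122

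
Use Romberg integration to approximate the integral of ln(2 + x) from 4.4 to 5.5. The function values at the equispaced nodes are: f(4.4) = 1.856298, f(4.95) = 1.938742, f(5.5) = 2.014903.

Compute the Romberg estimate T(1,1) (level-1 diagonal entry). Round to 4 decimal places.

2.1315

T(0,0) (trapezoid, 1 panel, h=1.1000): 2.129161
T(1,0) (trapezoid, 2 panels, h=0.5500): 2.130888
T(1,1) = 2.130888 + (2.130888 − 2.129161)/3 = 2.131464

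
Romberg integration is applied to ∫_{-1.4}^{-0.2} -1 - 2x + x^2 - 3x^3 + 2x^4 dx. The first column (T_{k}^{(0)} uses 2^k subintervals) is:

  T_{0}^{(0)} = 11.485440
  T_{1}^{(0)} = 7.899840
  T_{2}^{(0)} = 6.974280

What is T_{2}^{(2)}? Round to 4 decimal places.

6.6632

Richardson extrapolation on the trapezoidal column (denominator 4−1=3):
T_{1}^{(1)} = 7.899840 + (7.899840 − 11.485440)/3 = 6.704640
T_{2}^{(1)} = 6.974280 + (6.974280 − 7.899840)/3 = 6.665760
T_{2}^{(2)} = 6.665760 + (6.665760 − 6.704640)/15 = 6.663168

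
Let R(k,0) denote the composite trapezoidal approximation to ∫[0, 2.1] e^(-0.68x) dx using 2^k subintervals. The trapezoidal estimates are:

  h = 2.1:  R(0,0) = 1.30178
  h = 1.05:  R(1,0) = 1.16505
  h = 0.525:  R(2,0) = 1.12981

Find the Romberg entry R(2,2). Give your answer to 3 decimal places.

Richardson extrapolation on the trapezoidal column (denominator 4−1=3):
R(1,1) = 1.16505 + (1.16505 − 1.30178)/3 = 1.11947
R(2,1) = 1.12981 + (1.12981 − 1.16505)/3 = 1.11806
R(2,2) = (16·1.11806 − 1.11947) / 15 = 1.11797
(Column j=1 coincides with Simpson's rule on the same nodes.)

1.118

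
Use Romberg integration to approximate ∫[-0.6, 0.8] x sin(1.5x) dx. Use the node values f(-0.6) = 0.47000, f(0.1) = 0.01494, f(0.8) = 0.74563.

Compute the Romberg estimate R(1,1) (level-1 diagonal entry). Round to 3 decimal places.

0.298

R(0,0) (trapezoid, 1 panel, h=1.4000): 0.85094
R(1,0) (trapezoid, 2 panels, h=0.7000): 0.43593
R(1,1) = 0.43593 + (0.43593 − 0.85094)/3 = 0.29759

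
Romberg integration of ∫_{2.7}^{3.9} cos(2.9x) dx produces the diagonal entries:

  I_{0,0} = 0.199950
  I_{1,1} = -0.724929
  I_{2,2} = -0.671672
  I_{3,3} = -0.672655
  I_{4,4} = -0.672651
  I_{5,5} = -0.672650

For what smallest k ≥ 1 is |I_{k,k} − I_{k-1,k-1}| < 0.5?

|I_{1,1} − I_{0,0}| = 0.924879 ≥ 0.5
|I_{2,2} − I_{1,1}| = 0.053257 < 0.5

k = 2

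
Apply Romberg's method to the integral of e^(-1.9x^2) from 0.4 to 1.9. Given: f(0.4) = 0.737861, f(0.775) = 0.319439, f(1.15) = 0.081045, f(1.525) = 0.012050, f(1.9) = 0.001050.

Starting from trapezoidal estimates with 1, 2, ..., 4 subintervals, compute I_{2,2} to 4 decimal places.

I_{0,0} (trapezoid, 1 panel, h=1.5000): 0.554183
I_{1,0} (trapezoid, 2 panels, h=0.7500): 0.337875
I_{2,0} (trapezoid, 4 panels, h=0.3750): 0.293246
I_{1,1} = 0.337875 + (0.337875 − 0.554183)/3 = 0.265772
I_{2,1} = 0.293246 + (0.293246 − 0.337875)/3 = 0.278370
I_{2,2} = 0.278370 + (0.278370 − 0.265772)/15 = 0.279210

0.2792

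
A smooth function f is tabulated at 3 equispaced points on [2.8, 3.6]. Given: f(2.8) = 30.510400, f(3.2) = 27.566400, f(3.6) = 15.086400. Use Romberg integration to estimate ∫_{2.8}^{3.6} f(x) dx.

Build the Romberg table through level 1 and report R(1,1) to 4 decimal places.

20.7817

R(0,0) (trapezoid, 1 panel, h=0.8000): 18.238720
R(1,0) (trapezoid, 2 panels, h=0.4000): 20.145920
R(1,1) = 20.145920 + (20.145920 − 18.238720)/3 = 20.781653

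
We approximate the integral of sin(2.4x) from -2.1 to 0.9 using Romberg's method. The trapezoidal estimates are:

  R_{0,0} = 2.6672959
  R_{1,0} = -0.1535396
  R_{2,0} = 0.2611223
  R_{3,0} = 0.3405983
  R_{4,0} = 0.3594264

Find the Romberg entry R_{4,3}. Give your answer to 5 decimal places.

0.36562

Richardson extrapolation on the trapezoidal column (denominator 4−1=3):
R_{2,1} = (4·0.2611223 − (-0.1535396)) / 3 = 0.3993429
R_{3,1} = 0.3405983 + (0.3405983 − 0.2611223)/3 = 0.3670903
R_{4,1} = 0.3594264 + (0.3594264 − 0.3405983)/3 = 0.3657024
R_{3,2} = 0.3670903 + (0.3670903 − 0.3993429)/15 = 0.3649401
R_{4,2} = 0.3657024 + (0.3657024 − 0.3670903)/15 = 0.3656099
R_{4,3} = 0.3656099 + (0.3656099 − 0.3649401)/63 = 0.3656205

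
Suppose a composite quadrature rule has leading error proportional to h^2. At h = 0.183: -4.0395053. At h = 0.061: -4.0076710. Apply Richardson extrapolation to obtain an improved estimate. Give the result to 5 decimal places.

-4.00369

Extrapolated value = (9·A(h/3) − A(h)) / (9 − 1)
= (9·(-4.0076710) − (-4.0395053)) / 8
= -32.0295337 / 8 = -4.0036917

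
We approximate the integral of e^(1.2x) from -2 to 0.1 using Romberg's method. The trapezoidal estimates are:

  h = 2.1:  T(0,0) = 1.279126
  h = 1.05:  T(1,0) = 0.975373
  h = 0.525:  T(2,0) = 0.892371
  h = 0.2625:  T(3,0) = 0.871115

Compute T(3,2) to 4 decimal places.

0.8640

T(2,1) = (4·0.892371 − 0.975373) / 3 = 0.864704
T(3,1) = 0.871115 + (0.871115 − 0.892371)/3 = 0.864030
T(3,2) = (16·0.864030 − 0.864704) / 15 = 0.863985
(Column j=1 coincides with Simpson's rule on the same nodes.)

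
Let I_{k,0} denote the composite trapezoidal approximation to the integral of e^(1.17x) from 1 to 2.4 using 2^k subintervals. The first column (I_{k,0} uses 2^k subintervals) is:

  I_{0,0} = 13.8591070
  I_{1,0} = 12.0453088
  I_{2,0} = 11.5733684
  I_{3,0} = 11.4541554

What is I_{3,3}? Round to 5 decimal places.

11.41431

Richardson extrapolation on the trapezoidal column (denominator 4−1=3):
I_{1,1} = (4·12.0453088 − 13.8591070) / 3 = 11.4407094
I_{2,1} = 11.5733684 + (11.5733684 − 12.0453088)/3 = 11.4160549
I_{3,1} = 11.4541554 + (11.4541554 − 11.5733684)/3 = 11.4144177
I_{2,2} = (16·11.4160549 − 11.4407094) / 15 = 11.4144113
I_{3,2} = 11.4144177 + (11.4144177 − 11.4160549)/15 = 11.4143086
I_{3,3} = 11.4143086 + (11.4143086 − 11.4144113)/63 = 11.4143070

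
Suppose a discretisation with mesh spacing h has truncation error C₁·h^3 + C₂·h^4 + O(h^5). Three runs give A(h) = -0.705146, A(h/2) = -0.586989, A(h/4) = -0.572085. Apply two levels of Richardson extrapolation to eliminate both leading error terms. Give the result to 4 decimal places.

-0.5699

First eliminate the h^3 term (factor 2^3 = 8):
  B₁ = (8·(-0.586989) − (-0.705146))/7 = -0.570109
  B₂ = (8·(-0.572085) − (-0.586989))/7 = -0.569956
Then eliminate the h^4 term (factor 2^4 = 16):
  (16·(-0.569956) − (-0.570109))/15 = -0.569946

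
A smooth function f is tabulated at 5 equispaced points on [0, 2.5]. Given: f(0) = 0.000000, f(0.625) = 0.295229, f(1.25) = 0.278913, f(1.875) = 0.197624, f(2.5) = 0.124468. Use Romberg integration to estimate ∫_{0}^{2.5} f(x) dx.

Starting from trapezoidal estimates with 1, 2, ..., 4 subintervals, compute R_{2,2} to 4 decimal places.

R_{0,0} (trapezoid, 1 panel, h=2.5000): 0.155585
R_{1,0} (trapezoid, 2 panels, h=1.2500): 0.426434
R_{2,0} (trapezoid, 4 panels, h=0.6250): 0.521250
R_{1,1} = 0.426434 + (0.426434 − 0.155585)/3 = 0.516717
R_{2,1} = 0.521250 + (0.521250 − 0.426434)/3 = 0.552855
R_{2,2} = 0.552855 + (0.552855 − 0.516717)/15 = 0.555264

0.5553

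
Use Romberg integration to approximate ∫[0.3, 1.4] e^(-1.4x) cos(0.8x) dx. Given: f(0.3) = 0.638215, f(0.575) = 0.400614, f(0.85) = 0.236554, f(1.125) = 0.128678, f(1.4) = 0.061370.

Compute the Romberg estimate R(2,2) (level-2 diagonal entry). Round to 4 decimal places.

0.3016

R(0,0) (trapezoid, 1 panel, h=1.1000): 0.384772
R(1,0) (trapezoid, 2 panels, h=0.5500): 0.322491
R(2,0) (trapezoid, 4 panels, h=0.2750): 0.306801
R(1,1) = 0.322491 + (0.322491 − 0.384772)/3 = 0.301731
R(2,1) = 0.306801 + (0.306801 − 0.322491)/3 = 0.301571
R(2,2) = 0.301571 + (0.301571 − 0.301731)/15 = 0.301560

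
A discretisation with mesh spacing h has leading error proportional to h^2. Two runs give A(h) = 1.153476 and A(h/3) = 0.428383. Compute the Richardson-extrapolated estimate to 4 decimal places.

The leading error scales as h^2; refining by a factor of 3 reduces it by 3^2 = 9.
Extrapolated value = (9·A(h/3) − A(h)) / (9 − 1)
= (9·0.428383 − 1.153476) / 8
= 2.701971 / 8 = 0.337746

0.3377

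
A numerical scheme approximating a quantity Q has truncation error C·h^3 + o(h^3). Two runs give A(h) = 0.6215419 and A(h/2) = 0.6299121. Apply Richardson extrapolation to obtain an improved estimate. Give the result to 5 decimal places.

0.63111

The leading error scales as h^3; refining by a factor of 2 reduces it by 2^3 = 8.
Extrapolated value = (8·A(h/2) − A(h)) / (8 − 1)
= (8·0.6299121 − 0.6215419) / 7
= 4.4177549 / 7 = 0.6311078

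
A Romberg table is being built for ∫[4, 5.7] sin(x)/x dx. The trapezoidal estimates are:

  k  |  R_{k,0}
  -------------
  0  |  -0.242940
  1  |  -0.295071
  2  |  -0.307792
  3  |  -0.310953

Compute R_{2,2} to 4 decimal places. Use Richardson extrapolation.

Richardson extrapolation on the trapezoidal column (denominator 4−1=3):
R_{1,1} = (4·(-0.295071) − (-0.242940)) / 3 = -0.312448
R_{2,1} = -0.307792 + (-0.307792 − (-0.295071))/3 = -0.312032
R_{2,2} = (16·(-0.312032) − (-0.312448)) / 15 = -0.312004
(Column j=1 coincides with Simpson's rule on the same nodes.)

-0.3120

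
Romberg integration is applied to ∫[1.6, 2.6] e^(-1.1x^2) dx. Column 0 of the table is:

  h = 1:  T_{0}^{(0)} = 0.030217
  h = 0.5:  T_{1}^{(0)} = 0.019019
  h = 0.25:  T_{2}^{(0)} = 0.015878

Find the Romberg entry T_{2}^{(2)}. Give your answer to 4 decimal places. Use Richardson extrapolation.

T_{1}^{(1)} = (4·0.019019 − 0.030217) / 3 = 0.015286
T_{2}^{(1)} = (4·0.015878 − 0.019019) / 3 = 0.014831
T_{2}^{(2)} = 0.014831 + (0.014831 − 0.015286)/15 = 0.014801

0.0148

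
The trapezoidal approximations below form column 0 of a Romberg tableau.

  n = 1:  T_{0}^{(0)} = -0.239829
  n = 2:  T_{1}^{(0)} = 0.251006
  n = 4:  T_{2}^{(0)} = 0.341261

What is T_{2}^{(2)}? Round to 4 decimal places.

T_{1}^{(1)} = 0.251006 + (0.251006 − (-0.239829))/3 = 0.414618
T_{2}^{(1)} = 0.341261 + (0.341261 − 0.251006)/3 = 0.371346
T_{2}^{(2)} = 0.371346 + (0.371346 − 0.414618)/15 = 0.368461

0.3685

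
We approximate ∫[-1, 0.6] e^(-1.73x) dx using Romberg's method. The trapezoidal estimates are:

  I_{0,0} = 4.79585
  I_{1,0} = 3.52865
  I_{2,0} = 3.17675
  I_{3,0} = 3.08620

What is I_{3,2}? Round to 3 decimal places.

Richardson extrapolation on the trapezoidal column (denominator 4−1=3):
I_{2,1} = 3.17675 + (3.17675 − 3.52865)/3 = 3.05945
I_{3,1} = 3.08620 + (3.08620 − 3.17675)/3 = 3.05602
I_{3,2} = 3.05602 + (3.05602 − 3.05945)/15 = 3.05579

3.056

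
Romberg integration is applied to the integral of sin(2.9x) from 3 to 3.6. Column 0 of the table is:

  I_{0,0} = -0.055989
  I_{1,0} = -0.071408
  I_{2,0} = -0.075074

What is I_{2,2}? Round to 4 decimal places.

-0.0763

I_{1,1} = -0.071408 + (-0.071408 − (-0.055989))/3 = -0.076548
I_{2,1} = (4·(-0.075074) − (-0.071408)) / 3 = -0.076296
I_{2,2} = -0.076296 + (-0.076296 − (-0.076548))/15 = -0.076279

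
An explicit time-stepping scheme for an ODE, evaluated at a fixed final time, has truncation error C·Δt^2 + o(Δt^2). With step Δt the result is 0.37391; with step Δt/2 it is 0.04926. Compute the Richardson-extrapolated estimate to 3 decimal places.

Extrapolated value = (4·A(Δt/2) − A(Δt)) / (4 − 1)
= (4·0.04926 − 0.37391) / 3
= -0.17687 / 3 = -0.05896

-0.059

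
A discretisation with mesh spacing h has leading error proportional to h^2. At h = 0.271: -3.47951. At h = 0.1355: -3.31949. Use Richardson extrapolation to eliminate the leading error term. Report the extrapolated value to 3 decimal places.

-3.266

Extrapolated value = (4·A(h/2) − A(h)) / (4 − 1)
= (4·(-3.31949) − (-3.47951)) / 3
= -9.79845 / 3 = -3.26615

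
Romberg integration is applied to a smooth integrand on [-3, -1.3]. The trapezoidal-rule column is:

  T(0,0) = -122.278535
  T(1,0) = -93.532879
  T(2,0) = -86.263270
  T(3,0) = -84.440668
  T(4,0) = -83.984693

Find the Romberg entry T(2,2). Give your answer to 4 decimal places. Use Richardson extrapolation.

-83.8327

Richardson extrapolation on the trapezoidal column (denominator 4−1=3):
T(1,1) = (4·(-93.532879) − (-122.278535)) / 3 = -83.950994
T(2,1) = -86.263270 + (-86.263270 − (-93.532879))/3 = -83.840067
T(2,2) = -83.840067 + (-83.840067 − (-83.950994))/15 = -83.832672
(Column j=1 coincides with Simpson's rule on the same nodes.)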